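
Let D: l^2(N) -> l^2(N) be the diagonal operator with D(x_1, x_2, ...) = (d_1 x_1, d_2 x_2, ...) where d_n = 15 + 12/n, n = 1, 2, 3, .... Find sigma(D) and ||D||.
sigma(D) = {15 + 12/n : n ≥ 1} ∪ {15}; ||D|| = 27

A bounded diagonal operator on l^2 with diagonal entries d_n has spectrum equal to the closure of {d_n : n ≥ 1}: every d_n is an eigenvalue (with eigenvector e_n), so {d_n} ⊂ sigma(D); the spectrum is closed, so its closure is too; and for lambda not in the closure, (D - lambda I) has bounded inverse (the diagonal entries 1/(d_n - lambda) are bounded). For our sequence d_n = 15 + 12/n, n = 1, 2, 3, ...:
  - {d_n} = {15 + 12/n : n ≥ 1}; the only limit point is 15
  - closure = {15 + 12/n : n ≥ 1} ∪ {15}
For the norm: a diagonal operator has ||D|| = sup_n |d_n|. Here d_n = 15 + 12/n is positive and decreasing, so sup_n |d_n| = d_1 = 15 + 12 = 27. So ||D|| = 27.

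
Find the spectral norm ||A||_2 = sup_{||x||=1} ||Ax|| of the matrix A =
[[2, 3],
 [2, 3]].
||A||_2 = sqrt(26) ≈ 5.099 (= sqrt(largest eigenvalue of A^T A))

||A||_2 = sigma_max(A) = sqrt(lambda_max(A^T A)). Form the symmetric matrix M = A^T A =
[[8, 12],
 [12, 18]].
Its characteristic polynomial (trace, determinant of M give the coefficients) is
  p(λ) = det(λ I - M) = λ^2 - 26λ.
For λ^2 - 26λ the discriminant is 676. It is a perfect square (26^2), so the roots are rational: λ = (26 ± 26)/2 = 26, 0.
So the eigenvalues of A^T A are ≈ 0, 26 (all ≥ 0, as they must be for A^T A). The largest is λ_max = 26, hence ||A||_2 = sqrt(λ_max) = sqrt(26) ≈ 5.099.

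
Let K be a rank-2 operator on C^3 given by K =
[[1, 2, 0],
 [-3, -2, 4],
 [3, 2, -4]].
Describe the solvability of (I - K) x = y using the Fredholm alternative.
(I - K) is invertible (det(I - K) = 6 ≠ 0), so for every y in C^3 the equation (I - K) x = y has a unique solution.

K has rank 2 and factors as K = U V^T = u1 v1^T + u2 v2^T with u1 = (-1, -1, 1), v1 = (2, 1, -3), u2 = (3, -1, 1), v2 = (1, 1, -1) (multiplying out reproduces the displayed K). The nonzero eigenvalues of U V^T coincide with those of the 2 x 2 matrix G = V^T U = [[v1·u1, v1·u2], [v2·u1, v2·u2]] = [[-6, 2], [-3, 1]], and by the Sylvester determinant identity det(I_3 - U V^T) = det(I_2 - V^T U) = det([[7, -2], [3, 0]]) = (7)(0) - (-2)(3) = 6. (Direct check: I - K =
[[0, -2, 0],
 [3, 3, -4],
 [-3, -2, 5]]
has determinant 6.) The finite-dimensional Fredholm alternative says: either (I - K) is invertible, or ker(I - K) ≠ {0} and then range(I - K) = ker((I - K)^*)^⊥, with dim ker(I - K) = dim ker((I - K)^*). Since det(I - K) ≠ 0, 1 is not an eigenvalue of K and ker(I - K) = {0}, so we are in the first case: for every y there is a unique x = (I - K)^(-1) y. (Explicitly, by the Woodbury identity, (I - U V^T)^(-1) = I + U (I_2 - G)^(-1) V^T.)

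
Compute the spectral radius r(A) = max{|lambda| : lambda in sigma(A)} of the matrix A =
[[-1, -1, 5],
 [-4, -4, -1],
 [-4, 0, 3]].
r(A) ≈ 4.7163

The eigenvalues of A are the roots of its characteristic polynomial. With M = A (coefficients from the trace, the sum of principal 2x2 minors, and det A):
  p(λ) = det(λ I - M) = λ^3 + 2λ^2 + 5λ + 84.
No integer candidate from the rational root theorem (±divisors of 84) is a root, so the roots are irrational. The cubic discriminant is Δ = -178480 < 0, so there is one real root and a complex-conjugate pair. p(-5) = -16 and p(-4) = 32 have opposite signs, so a root lies in (-5, -4); Newton's method refines it to λ ≈ -4.7163. Dividing out (λ - (-4.7163)) leaves approximately λ^2 - 2.7163λ + 17.8107. For λ^2 - 2.7163λ + 17.8107 the discriminant is -63.8646. It is negative, so the remaining roots are the complex-conjugate pair λ ≈ 1.3581 ± 3.9958i. Their product equals the constant term, so |λ|^2 ≈ 17.8107 and |λ| ≈ 4.2203.
Thus the eigenvalues (to 4 decimals) are -4.7163 (modulus 4.7163); 1.3581 ± 3.9958i (modulus 4.2203). The spectral radius is the largest modulus: r(A) ≈ 4.7163. (Cross-check: r(A) ≤ ||A||_2 ≈ 7.2101; equality holds whenever A is normal, though it can also hold for some non-normal A.)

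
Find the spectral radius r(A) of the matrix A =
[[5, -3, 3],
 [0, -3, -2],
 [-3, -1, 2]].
r(A) ≈ 4.8496

The eigenvalues of A are the roots of its characteristic polynomial. With M = A (coefficients from the trace, the sum of principal 2x2 minors, and det A):
  p(λ) = det(λ I - M) = λ^3 - 4λ^2 - 4λ + 85.
No integer candidate from the rational root theorem (±divisors of 85) is a root, so the roots are irrational. The cubic discriminant is Δ = -148323 < 0, so there is one real root and a complex-conjugate pair. p(-4) = -27 and p(-3) = 34 have opposite signs, so a root lies in (-4, -3); Newton's method refines it to λ ≈ -3.6141. Dividing out (λ - (-3.6141)) leaves approximately λ^2 - 7.6141λ + 23.5187. For λ^2 - 7.6141λ + 23.5187 the discriminant is -36.0994. It is negative, so the remaining roots are the complex-conjugate pair λ ≈ 3.8071 ± 3.0041i. Their product equals the constant term, so |λ|^2 ≈ 23.5187 and |λ| ≈ 4.8496.
Thus the eigenvalues (to 4 decimals) are -3.6141 (modulus 3.6141); 3.8071 ± 3.0041i (modulus 4.8496). The spectral radius is the largest modulus: r(A) ≈ 4.8496. (Cross-check: r(A) ≤ ||A||_2 ≈ 6.6712; equality holds whenever A is normal, though it can also hold for some non-normal A.)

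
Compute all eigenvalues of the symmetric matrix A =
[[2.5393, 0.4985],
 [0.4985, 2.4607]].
sigma(A) ≈ {2, 3}

A is real symmetric, so its spectrum consists of real eigenvalues. Expanding the characteristic polynomial of the displayed matrix gives
  det(λ I - A) = p(λ) = λ^2 + (-5)λ + (6).
Solving p(λ) = 0 yields eigenvalues ≈ 2, 3. (A is shown rounded to 4 decimals, so these recover the underlying integer eigenvalues to within that precision.)
Verification: the trace of A = 5 equals the sum of eigenvalues 5, and det(A) ≈ 6.0000 matches the eigenvalue product 6.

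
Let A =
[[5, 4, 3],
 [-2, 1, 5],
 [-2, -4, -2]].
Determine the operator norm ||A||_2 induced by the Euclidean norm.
||A||_2 ≈ 8.6782 (= sqrt(largest eigenvalue of A^T A))

||A||_2 = sigma_max(A) = sqrt(lambda_max(A^T A)). Form the symmetric matrix M = A^T A =
[[33, 26, 9],
 [26, 33, 25],
 [9, 25, 38]].
Its characteristic polynomial (trace, sum of principal 2x2 minors, determinant of M give the coefficients) is
  p(λ) = det(λ I - M) = λ^3 - 104λ^2 + 2215λ - 4096.
No integer candidate from the rational root theorem (±divisors of 4096) is a root, so the roots are irrational. The cubic discriminant is Δ = 7697801572 > 0, so there are three distinct real roots. p(2) = -74 and p(3) = 1640 have opposite signs, so a root lies in (2, 3); Newton's method refines it to λ ≈ 2.041. p(26) = 766 and p(27) = -424 have opposite signs, so a root lies in (26, 27); Newton's method refines it to λ ≈ 26.6484. p(75) = -1096 and p(76) = 2516 have opposite signs, so a root lies in (75, 76); Newton's method refines it to λ ≈ 75.3107. Check (Vieta): the three roots sum to 104, matching tr M = 104.
So the eigenvalues of A^T A are ≈ 2.041, 26.6484, 75.3107 (all ≥ 0, as they must be for A^T A). The largest is λ_max ≈ 75.3107, hence ||A||_2 = sqrt(λ_max) ≈ 8.6782.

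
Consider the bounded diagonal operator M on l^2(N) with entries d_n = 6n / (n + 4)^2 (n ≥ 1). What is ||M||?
||M|| = 3/8 (attained at n = 4)

For M diagonal, ||M|| = sup_n |d_n|. Treat f(x) = 6x / (x + 4)^2 for real x > 0. By the quotient rule, f'(x) = 6(4 - x)/(x + 4)^3, which is positive for x < 4 and negative for x > 4. So f has a unique maximum at x = 4, and since 4 is a positive integer, the supremum over n ≥ 1 is attained at n = 4: d_4 = 6·4/(4 + 4)^2 = 6·4/64 = 3/8. Hence ||M|| = 3/8.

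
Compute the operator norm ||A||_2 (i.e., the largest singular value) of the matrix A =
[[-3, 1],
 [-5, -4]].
||A||_2 = sqrt((51 + sqrt(1445))/2) ≈ 6.6713 (= sqrt(largest eigenvalue of A^T A))

||A||_2 = sigma_max(A) = sqrt(lambda_max(A^T A)). Form the symmetric matrix M = A^T A =
[[34, 17],
 [17, 17]].
Its characteristic polynomial (trace, determinant of M give the coefficients) is
  p(λ) = det(λ I - M) = λ^2 - 51λ + 289.
For λ^2 - 51λ + 289 the discriminant is 1445. It is nonnegative but not a perfect square, so the roots are real and irrational: λ = (51 ± sqrt(1445))/2 ≈ 44.5066, 6.4934.
So the eigenvalues of A^T A are ≈ 6.4934, 44.5066 (all ≥ 0, as they must be for A^T A). The largest is λ_max = (51 + sqrt(1445))/2 ≈ 44.5066, hence ||A||_2 = sqrt(λ_max) = sqrt((51 + sqrt(1445))/2) ≈ 6.6713.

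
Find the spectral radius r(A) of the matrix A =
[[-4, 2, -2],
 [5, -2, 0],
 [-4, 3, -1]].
r(A) ≈ 7.7195

The eigenvalues of A are the roots of its characteristic polynomial. With M = A (coefficients from the trace, the sum of principal 2x2 minors, and det A):
  p(λ) = det(λ I - M) = λ^3 + 7λ^2 - 4λ + 12.
No integer candidate from the rational root theorem (±divisors of 12) is a root, so the roots are irrational. The cubic discriminant is Δ = -25360 < 0, so there is one real root and a complex-conjugate pair. p(-8) = -20 and p(-7) = 40 have opposite signs, so a root lies in (-8, -7); Newton's method refines it to λ ≈ -7.7195. Dividing out (λ - (-7.7195)) leaves approximately λ^2 - 0.7195λ + 1.5545. For λ^2 - 0.7195λ + 1.5545 the discriminant is -5.7003. It is negative, so the remaining roots are the complex-conjugate pair λ ≈ 0.3598 ± 1.1938i. Their product equals the constant term, so |λ|^2 ≈ 1.5545 and |λ| ≈ 1.2468.
Thus the eigenvalues (to 4 decimals) are -7.7195 (modulus 7.7195); 0.3598 ± 1.1938i (modulus 1.2468). The spectral radius is the largest modulus: r(A) ≈ 7.7195. (Cross-check: r(A) ≤ ||A||_2 ≈ 8.7051; equality holds whenever A is normal, though it can also hold for some non-normal A.)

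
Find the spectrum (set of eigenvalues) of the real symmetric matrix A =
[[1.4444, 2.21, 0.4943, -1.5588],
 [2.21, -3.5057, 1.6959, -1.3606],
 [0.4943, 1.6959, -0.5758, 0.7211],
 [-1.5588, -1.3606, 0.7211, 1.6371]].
sigma(A) ≈ {-5, -1, 1, 4}

A is real symmetric, so its spectrum consists of real eigenvalues. Expanding the characteristic polynomial of the displayed matrix gives
  det(λ I - A) = p(λ) = λ^4 + (1)λ^3 + (-21)λ^2 + (-1.0014)λ + (19.9973).
Solving p(λ) = 0 yields eigenvalues ≈ -5, -1, 1, 4. (A is shown rounded to 4 decimals, so these recover the underlying integer eigenvalues to within that precision.)
Verification: the trace of A = -1 equals the sum of eigenvalues -1, and det(A) ≈ 19.9973 matches the eigenvalue product 20.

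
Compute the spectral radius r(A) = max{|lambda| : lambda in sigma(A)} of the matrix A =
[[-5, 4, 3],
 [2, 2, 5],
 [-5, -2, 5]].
r(A) ≈ 6.1596

The eigenvalues of A are the roots of its characteristic polynomial. With M = A (coefficients from the trace, the sum of principal 2x2 minors, and det A):
  p(λ) = det(λ I - M) = λ^3 - 2λ^2 - 8λ + 222.
No integer candidate from the rational root theorem (±divisors of 222) is a root, so the roots are irrational. The cubic discriminant is Δ = -1257324 < 0, so there is one real root and a complex-conjugate pair. p(-6) = -18 and p(-5) = 87 have opposite signs, so a root lies in (-6, -5); Newton's method refines it to λ ≈ -5.8513. Dividing out (λ - (-5.8513)) leaves approximately λ^2 - 7.8513λ + 37.9403. For λ^2 - 7.8513λ + 37.9403 the discriminant is -90.1183. It is negative, so the remaining roots are the complex-conjugate pair λ ≈ 3.9256 ± 4.7465i. Their product equals the constant term, so |λ|^2 ≈ 37.9403 and |λ| ≈ 6.1596.
Thus the eigenvalues (to 4 decimals) are -5.8513 (modulus 5.8513); 3.9256 ± 4.7465i (modulus 6.1596). The spectral radius is the largest modulus: r(A) ≈ 6.1596. (Cross-check: r(A) ≤ ||A||_2 ≈ 9.4427; equality holds whenever A is normal, though it can also hold for some non-normal A.)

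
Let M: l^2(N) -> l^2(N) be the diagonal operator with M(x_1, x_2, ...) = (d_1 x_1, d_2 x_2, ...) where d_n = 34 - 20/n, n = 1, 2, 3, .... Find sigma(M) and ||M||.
sigma(M) = {34 - 20/n : n ≥ 1} ∪ {34}; ||M|| = 34

A bounded diagonal operator on l^2 with diagonal entries d_n has spectrum equal to the closure of {d_n : n ≥ 1}: every d_n is an eigenvalue (with eigenvector e_n), so {d_n} ⊂ sigma(M); the spectrum is closed, so its closure is too; and for lambda not in the closure, (M - lambda I) has bounded inverse (the diagonal entries 1/(d_n - lambda) are bounded). For our sequence d_n = 34 - 20/n, n = 1, 2, 3, ...:
  - {d_n} = {34 - 20/n : n ≥ 1}; the only limit point is 34
  - closure = {34 - 20/n : n ≥ 1} ∪ {34}
For the norm: a diagonal operator has ||M|| = sup_n |d_n|. Here d_n = 34 - 20/n increases monotonically from d_1 = 14 toward 34, with all terms in [14, 34); so sup_n |d_n| = 34 (the supremum is the limit, not attained). So ||M|| = 34.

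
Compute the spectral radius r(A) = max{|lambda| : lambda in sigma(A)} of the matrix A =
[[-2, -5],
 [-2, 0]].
r(A) = (2 + sqrt(44))/2 ≈ 4.3166

The eigenvalues of A are the roots of its characteristic polynomial. With M = A (coefficients from the trace and determinant):
  p(λ) = det(λ I - M) = λ^2 + 2λ - 10.
For λ^2 + 2λ - 10 the discriminant is 44. It is nonnegative but not a perfect square, so the roots are real and irrational: λ = (-2 ± sqrt(44))/2 ≈ 2.3166, -4.3166.
Thus the eigenvalues (to 4 decimals) are 2.3166 (modulus 2.3166); -4.3166 (modulus 4.3166). The spectral radius is the largest modulus: r(A) = (2 + sqrt(44))/2 ≈ 4.3166. (Cross-check: r(A) ≤ ||A||_2 ≈ 5.4428; equality holds whenever A is normal, though it can also hold for some non-normal A.)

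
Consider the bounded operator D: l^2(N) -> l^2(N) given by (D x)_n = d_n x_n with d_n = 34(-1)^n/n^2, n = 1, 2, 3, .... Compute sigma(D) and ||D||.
sigma(D) = {34(-1)^n/n^2 : n ≥ 1} ∪ {0}; ||D|| = 34

A bounded diagonal operator on l^2 with diagonal entries d_n has spectrum equal to the closure of {d_n : n ≥ 1}: every d_n is an eigenvalue (with eigenvector e_n), so {d_n} ⊂ sigma(D); the spectrum is closed, so its closure is too; and for lambda not in the closure, (D - lambda I) has bounded inverse (the diagonal entries 1/(d_n - lambda) are bounded). For our sequence d_n = 34(-1)^n/n^2, n = 1, 2, 3, ...:
  - {d_n} = {34(-1)^n/n^2 : n ≥ 1}; the only limit point is 0
  - closure = {34(-1)^n/n^2 : n ≥ 1} ∪ {0}
For the norm: a diagonal operator has ||D|| = sup_n |d_n|. Here |d_n| = 34/n^2 is decreasing, so sup_n |d_n| = |d_1| = 34. So ||D|| = 34.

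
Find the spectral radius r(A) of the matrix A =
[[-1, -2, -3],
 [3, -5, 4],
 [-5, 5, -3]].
r(A) ≈ 8.9596

The eigenvalues of A are the roots of its characteristic polynomial. With M = A (coefficients from the trace, the sum of principal 2x2 minors, and det A):
  p(λ) = det(λ I - M) = λ^3 + 9λ^2 - 6λ - 57.
No integer candidate from the rational root theorem (±divisors of 57) is a root, so the roots are irrational. The cubic discriminant is Δ = 137673 > 0, so there are three distinct real roots. p(-9) = -3 and p(-8) = 55 have opposite signs, so a root lies in (-9, -8); Newton's method refines it to λ ≈ -8.9596. p(-3) = 15 and p(-2) = -17 have opposite signs, so a root lies in (-3, -2); Newton's method refines it to λ ≈ -2.5426. p(2) = -25 and p(3) = 33 have opposite signs, so a root lies in (2, 3); Newton's method refines it to λ ≈ 2.5022. Check (Vieta): the three roots sum to -9, matching tr M = -9.
Thus the eigenvalues (to 4 decimals) are -8.9596 (modulus 8.9596); -2.5426 (modulus 2.5426); 2.5022 (modulus 2.5022). The spectral radius is the largest modulus: r(A) ≈ 8.9596. (Cross-check: r(A) ≤ ||A||_2 ≈ 10.3501; equality holds whenever A is normal, though it can also hold for some non-normal A.)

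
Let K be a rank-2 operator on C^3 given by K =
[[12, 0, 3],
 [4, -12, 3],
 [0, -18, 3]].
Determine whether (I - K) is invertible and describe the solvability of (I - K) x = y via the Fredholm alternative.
(I - K) is invertible (det(I - K) = -92 ≠ 0), so for every y in C^3 the equation (I - K) x = y has a unique solution.

K has rank 2 and factors as K = U V^T = u1 v1^T + u2 v2^T with u1 = (3, -1, -3), v1 = (2, 3, 0), u2 = (3, 3, 3), v2 = (2, -3, 1) (multiplying out reproduces the displayed K). The nonzero eigenvalues of U V^T coincide with those of the 2 x 2 matrix G = V^T U = [[v1·u1, v1·u2], [v2·u1, v2·u2]] = [[3, 15], [6, 0]], and by the Sylvester determinant identity det(I_3 - U V^T) = det(I_2 - V^T U) = det([[-2, -15], [-6, 1]]) = (-2)(1) - (-15)(-6) = -92. (Direct check: I - K =
[[-11, 0, -3],
 [-4, 13, -3],
 [0, 18, -2]]
has determinant -92.) The finite-dimensional Fredholm alternative says: either (I - K) is invertible, or ker(I - K) ≠ {0} and then range(I - K) = ker((I - K)^*)^⊥, with dim ker(I - K) = dim ker((I - K)^*). Since det(I - K) ≠ 0, 1 is not an eigenvalue of K and ker(I - K) = {0}, so we are in the first case: for every y there is a unique x = (I - K)^(-1) y. (Explicitly, by the Woodbury identity, (I - U V^T)^(-1) = I + U (I_2 - G)^(-1) V^T.)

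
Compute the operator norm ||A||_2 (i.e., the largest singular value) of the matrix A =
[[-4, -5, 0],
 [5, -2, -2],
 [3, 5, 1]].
||A||_2 ≈ 8.7824 (= sqrt(largest eigenvalue of A^T A))

||A||_2 = sigma_max(A) = sqrt(lambda_max(A^T A)). Form the symmetric matrix M = A^T A =
[[50, 25, -7],
 [25, 54, 9],
 [-7, 9, 5]].
Its characteristic polynomial (trace, sum of principal 2x2 minors, determinant of M give the coefficients) is
  p(λ) = det(λ I - M) = λ^3 - 109λ^2 + 2465λ - 529.
No integer candidate from the rational root theorem (±divisors of 529) is a root, so the roots are irrational. The cubic discriminant is Δ = 12090632224 > 0, so there are three distinct real roots. p(0) = -529 and p(1) = 1828 have opposite signs, so a root lies in (0, 1); Newton's method refines it to λ ≈ 0.2167. p(31) = 928 and p(32) = -497 have opposite signs, so a root lies in (31, 32); Newton's method refines it to λ ≈ 31.6535. p(77) = -452 and p(78) = 3137 have opposite signs, so a root lies in (77, 78); Newton's method refines it to λ ≈ 77.1298. Check (Vieta): the three roots sum to 109, matching tr M = 109.
So the eigenvalues of A^T A are ≈ 0.2167, 31.6535, 77.1298 (all ≥ 0, as they must be for A^T A). The largest is λ_max ≈ 77.1298, hence ||A||_2 = sqrt(λ_max) ≈ 8.7824.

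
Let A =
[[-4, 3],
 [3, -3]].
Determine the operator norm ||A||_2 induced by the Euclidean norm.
||A||_2 = sqrt((43 + sqrt(1813))/2) ≈ 6.5414 (= sqrt(largest eigenvalue of A^T A))

||A||_2 = sigma_max(A) = sqrt(lambda_max(A^T A)). Form the symmetric matrix M = A^T A =
[[25, -21],
 [-21, 18]].
Its characteristic polynomial (trace, determinant of M give the coefficients) is
  p(λ) = det(λ I - M) = λ^2 - 43λ + 9.
For λ^2 - 43λ + 9 the discriminant is 1813. It is nonnegative but not a perfect square, so the roots are real and irrational: λ = (43 ± sqrt(1813))/2 ≈ 42.7897, 0.2103.
So the eigenvalues of A^T A are ≈ 0.2103, 42.7897 (all ≥ 0, as they must be for A^T A). The largest is λ_max = (43 + sqrt(1813))/2 ≈ 42.7897, hence ||A||_2 = sqrt(λ_max) = sqrt((43 + sqrt(1813))/2) ≈ 6.5414.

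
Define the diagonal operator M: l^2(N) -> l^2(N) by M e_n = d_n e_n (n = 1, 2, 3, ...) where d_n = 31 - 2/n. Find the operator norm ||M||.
||M|| = 31

For a diagonal operator on l^2 with entries d_n, ||M|| = sup_n |d_n|. Here d_1 = 29, d_2 = 30, ..., and d_n = 31 - 2/n increases monotonically toward 31. All terms lie in [29, 31), so |d_n| = d_n and the supremum is the limit 31, which is not attained by any individual d_n. Hence ||M|| = 31.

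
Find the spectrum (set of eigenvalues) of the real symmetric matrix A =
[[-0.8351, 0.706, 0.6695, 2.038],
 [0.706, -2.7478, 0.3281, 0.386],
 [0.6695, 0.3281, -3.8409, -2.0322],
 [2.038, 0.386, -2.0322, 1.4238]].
sigma(A) ≈ {-5, -3, -1, 3}

A is real symmetric, so its spectrum consists of real eigenvalues. Expanding the characteristic polynomial of the displayed matrix gives
  det(λ I - A) = p(λ) = λ^4 + (6)λ^3 + (-4)λ^2 + (-54.0019)λ + (-45.0012).
Solving p(λ) = 0 yields eigenvalues ≈ -5, -3, -1, 3. (A is shown rounded to 4 decimals, so these recover the underlying integer eigenvalues to within that precision.)
Verification: the trace of A = -6 equals the sum of eigenvalues -6, and det(A) ≈ -45.0012 matches the eigenvalue product -45.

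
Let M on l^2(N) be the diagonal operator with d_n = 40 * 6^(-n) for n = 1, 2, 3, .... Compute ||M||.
||M|| = 20/3 (attained at n = 1)

For M diagonal, ||M|| = sup_n |d_n|. The sequence d_n = 40 * 6^(-n) is positive and strictly decreasing (ratio 6^(-1) < 1), so the supremum is d_1 = 40/6 = 20/3. Hence ||M|| = 20/3.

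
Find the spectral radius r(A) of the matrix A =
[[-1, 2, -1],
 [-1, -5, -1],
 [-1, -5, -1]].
r(A) = (7 + sqrt(21))/2 ≈ 5.7913

The eigenvalues of A are the roots of its characteristic polynomial. With M = A (coefficients from the trace, the sum of principal 2x2 minors, and det A):
  p(λ) = det(λ I - M) = λ^3 + 7λ^2 + 7λ.
The constant term is 0, so λ = 0 is a root. Dividing out λ leaves p(λ) = λ(λ^2 + 7λ + 7). For λ^2 + 7λ + 7 the discriminant is 21. It is nonnegative but not a perfect square, so the roots are real and irrational: λ = (-7 ± sqrt(21))/2 ≈ -1.2087, -5.7913.
Thus the eigenvalues (to 4 decimals) are -1.2087 (modulus 1.2087); -5.7913 (modulus 5.7913); 0 (modulus 0). The spectral radius is the largest modulus: r(A) = (7 + sqrt(21))/2 ≈ 5.7913. (Cross-check: r(A) ≤ ||A||_2 ≈ 7.5188; equality holds whenever A is normal, though it can also hold for some non-normal A.)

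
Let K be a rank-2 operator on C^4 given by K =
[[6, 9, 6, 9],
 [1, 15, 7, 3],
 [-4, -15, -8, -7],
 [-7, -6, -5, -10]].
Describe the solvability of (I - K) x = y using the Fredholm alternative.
(I - K) is invertible (det(I - K) = -44 ≠ 0), so for every y in C^4 the equation (I - K) x = y has a unique solution.

K has rank 2 and factors as K = U V^T = u1 v1^T + u2 v2^T with u1 = (0, 3, -2, 1), v1 = (-1, 3, 1, -1), u2 = (-3, -2, 3, 3), v2 = (-2, -3, -2, -3) (multiplying out reproduces the displayed K). The nonzero eigenvalues of U V^T coincide with those of the 2 x 2 matrix G = V^T U = [[v1·u1, v1·u2], [v2·u1, v2·u2]] = [[6, -3], [-8, -3]], and by the Sylvester determinant identity det(I_4 - U V^T) = det(I_2 - V^T U) = det([[-5, 3], [8, 4]]) = (-5)(4) - (3)(8) = -44. (Direct check: I - K =
[[-5, -9, -6, -9],
 [-1, -14, -7, -3],
 [4, 15, 9, 7],
 [7, 6, 5, 11]]
has determinant -44.) The finite-dimensional Fredholm alternative says: either (I - K) is invertible, or ker(I - K) ≠ {0} and then range(I - K) = ker((I - K)^*)^⊥, with dim ker(I - K) = dim ker((I - K)^*). Since det(I - K) ≠ 0, 1 is not an eigenvalue of K and ker(I - K) = {0}, so we are in the first case: for every y there is a unique x = (I - K)^(-1) y. (Explicitly, by the Woodbury identity, (I - U V^T)^(-1) = I + U (I_2 - G)^(-1) V^T.)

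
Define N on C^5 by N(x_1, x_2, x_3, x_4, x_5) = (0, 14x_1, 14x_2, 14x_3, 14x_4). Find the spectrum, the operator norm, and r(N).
sigma(N) = {0}; ||N|| = 14; r(N) = 0. (N is nilpotent with N^5 = 0.)

On C^5, N is a strictly lower-triangular matrix with 14 on the subdiagonal and zeros elsewhere, so its characteristic polynomial is lambda^5 and every eigenvalue is 0: sigma(N) = {0}. For the operator norm, N e_i = 14e_{i+1} for i = 1, ..., 4 and N e_5 = 0, so the singular values of N are 14 (with multiplicity 4) and 0; hence ||N|| = 14. The spectral radius r(N) = max|lambda| = 0. Note ||N|| > r(N) — characteristic of non-normal nilpotent operators. Indeed N^5 = 0.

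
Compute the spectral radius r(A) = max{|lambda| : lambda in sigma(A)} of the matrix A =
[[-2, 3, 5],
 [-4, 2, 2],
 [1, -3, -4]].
r(A) ≈ 3.659

The eigenvalues of A are the roots of its characteristic polynomial. With M = A (coefficients from the trace, the sum of principal 2x2 minors, and det A):
  p(λ) = det(λ I - M) = λ^3 + 4λ^2 + 9λ - 12.
No integer candidate from the rational root theorem (±divisors of 12) is a root, so the roots are irrational. The cubic discriminant is Δ = -10212 < 0, so there is one real root and a complex-conjugate pair. p(0) = -12 and p(1) = 2 have opposite signs, so a root lies in (0, 1); Newton's method refines it to λ ≈ 0.8963. Dividing out (λ - (0.8963)) leaves approximately λ^2 + 4.8963λ + 13.3885. For λ^2 + 4.8963λ + 13.3885 the discriminant is -29.5803. It is negative, so the remaining roots are the complex-conjugate pair λ ≈ -2.4481 ± 2.7194i. Their product equals the constant term, so |λ|^2 ≈ 13.3885 and |λ| ≈ 3.659.
Thus the eigenvalues (to 4 decimals) are 0.8963 (modulus 0.8963); -2.4481 ± 2.7194i (modulus 3.659). The spectral radius is the largest modulus: r(A) ≈ 3.659. (Cross-check: r(A) ≤ ||A||_2 ≈ 8.9277; equality holds whenever A is normal, though it can also hold for some non-normal A.)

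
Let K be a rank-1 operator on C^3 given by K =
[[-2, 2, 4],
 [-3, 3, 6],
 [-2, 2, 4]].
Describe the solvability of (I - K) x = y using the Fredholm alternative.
(I - K) is invertible (det(I - K) = -4 ≠ 0), so for every y in C^3 the equation (I - K) x = y has a unique solution.

K has rank 1, so it is an outer product K = u v^T: every row of K is a multiple of one row vector. Reading off the entries, u = (-2, -3, -2) and v = (1, -1, -2) (row i of K equals u_i·v^T). A rank-one matrix u v^T satisfies K u = u (v·u) and kills the (2)-dimensional subspace v^⊥, so its characteristic polynomial is lambda^2 (lambda - v·u) with v·u = tr K = 5. Hence the eigenvalues of I - K are 1 (multiplicity 2) and 1 - (5) = -4, so det(I - K) = -4. (Direct check: I - K =
[[3, -2, -4],
 [3, -2, -6],
 [2, -2, -3]]
has determinant -4.) The finite-dimensional Fredholm alternative says: either (I - K) is invertible, or ker(I - K) ≠ {0} and then range(I - K) = ker((I - K)^*)^⊥, with dim ker(I - K) = dim ker((I - K)^*). Since det(I - K) ≠ 0, 1 is not an eigenvalue of K and ker(I - K) = {0}, so we are in the first case: for every y there is a unique x = (I - K)^(-1) y. Explicitly, by the Sherman–Morrison formula, (I - u v^T)^(-1) = I + u v^T/(1 - v·u), i.e. (I - K)^(-1) = I + K/(-4).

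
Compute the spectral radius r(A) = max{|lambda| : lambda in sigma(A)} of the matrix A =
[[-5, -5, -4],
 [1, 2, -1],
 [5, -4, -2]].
r(A) ≈ 6.2599

The eigenvalues of A are the roots of its characteristic polynomial. With M = A (coefficients from the trace, the sum of principal 2x2 minors, and det A):
  p(λ) = det(λ I - M) = λ^3 + 5λ^2 + 17λ - 111.
No integer candidate from the rational root theorem (±divisors of 111) is a root, so the roots are irrational. The cubic discriminant is Δ = -459424 < 0, so there is one real root and a complex-conjugate pair. p(2) = -49 and p(3) = 12 have opposite signs, so a root lies in (2, 3); Newton's method refines it to λ ≈ 2.8326. Dividing out (λ - (2.8326)) leaves approximately λ^2 + 7.8326λ + 39.1866. For λ^2 + 7.8326λ + 39.1866 the discriminant is -95.3969. It is negative, so the remaining roots are the complex-conjugate pair λ ≈ -3.9163 ± 4.8836i. Their product equals the constant term, so |λ|^2 ≈ 39.1866 and |λ| ≈ 6.2599.
Thus the eigenvalues (to 4 decimals) are 2.8326 (modulus 2.8326); -3.9163 ± 4.8836i (modulus 6.2599). The spectral radius is the largest modulus: r(A) ≈ 6.2599. (Cross-check: r(A) ≤ ||A||_2 ≈ 8.2687; equality holds whenever A is normal, though it can also hold for some non-normal A.)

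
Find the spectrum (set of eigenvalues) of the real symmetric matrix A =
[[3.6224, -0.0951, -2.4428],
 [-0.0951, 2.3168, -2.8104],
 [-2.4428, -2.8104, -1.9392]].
sigma(A) ≈ {-4, 3, 5}

A is real symmetric, so its spectrum consists of real eigenvalues. Expanding the characteristic polynomial of the displayed matrix gives
  det(λ I - A) = p(λ) = λ^3 + (-4)λ^2 + (-17)λ + (59.9987).
Solving p(λ) = 0 yields eigenvalues ≈ -4, 3, 5. (A is shown rounded to 4 decimals, so these recover the underlying integer eigenvalues to within that precision.)
Verification: the trace of A = 4 equals the sum of eigenvalues 4, and det(A) ≈ -59.9987 matches the eigenvalue product -60.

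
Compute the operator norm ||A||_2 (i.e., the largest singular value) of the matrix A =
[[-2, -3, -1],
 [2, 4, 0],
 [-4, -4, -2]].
||A||_2 ≈ 8.1979 (= sqrt(largest eigenvalue of A^T A))

||A||_2 = sigma_max(A) = sqrt(lambda_max(A^T A)). Form the symmetric matrix M = A^T A =
[[24, 30, 10],
 [30, 41, 11],
 [10, 11, 5]].
Its characteristic polynomial (trace, sum of principal 2x2 minors, determinant of M give the coefficients) is
  p(λ) = det(λ I - M) = λ^3 - 70λ^2 + 188λ - 16.
No integer candidate from the rational root theorem (±divisors of 16) is a root, so the roots are irrational. The cubic discriminant is Δ = 128438080 > 0, so there are three distinct real roots. p(0) = -16 and p(1) = 103 have opposite signs, so a root lies in (0, 1); Newton's method refines it to λ ≈ 0.088. p(2) = 88 and p(3) = -55 have opposite signs, so a root lies in (2, 3); Newton's method refines it to λ ≈ 2.7058. p(67) = -887 and p(68) = 3520 have opposite signs, so a root lies in (67, 68); Newton's method refines it to λ ≈ 67.2062. Check (Vieta): the three roots sum to 70, matching tr M = 70.
So the eigenvalues of A^T A are ≈ 0.088, 2.7058, 67.2062 (all ≥ 0, as they must be for A^T A). The largest is λ_max ≈ 67.2062, hence ||A||_2 = sqrt(λ_max) ≈ 8.1979.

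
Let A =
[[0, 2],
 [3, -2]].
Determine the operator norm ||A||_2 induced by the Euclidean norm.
||A||_2 = sqrt((17 + sqrt(145))/2) ≈ 3.8106 (= sqrt(largest eigenvalue of A^T A))

||A||_2 = sigma_max(A) = sqrt(lambda_max(A^T A)). Form the symmetric matrix M = A^T A =
[[9, -6],
 [-6, 8]].
Its characteristic polynomial (trace, determinant of M give the coefficients) is
  p(λ) = det(λ I - M) = λ^2 - 17λ + 36.
For λ^2 - 17λ + 36 the discriminant is 145. It is nonnegative but not a perfect square, so the roots are real and irrational: λ = (17 ± sqrt(145))/2 ≈ 14.5208, 2.4792.
So the eigenvalues of A^T A are ≈ 2.4792, 14.5208 (all ≥ 0, as they must be for A^T A). The largest is λ_max = (17 + sqrt(145))/2 ≈ 14.5208, hence ||A||_2 = sqrt(λ_max) = sqrt((17 + sqrt(145))/2) ≈ 3.8106.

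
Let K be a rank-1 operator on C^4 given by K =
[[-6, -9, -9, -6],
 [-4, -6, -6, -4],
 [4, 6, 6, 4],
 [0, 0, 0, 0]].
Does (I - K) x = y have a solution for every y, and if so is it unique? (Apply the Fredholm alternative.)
(I - K) is invertible (det(I - K) = 7 ≠ 0), so for every y in C^4 the equation (I - K) x = y has a unique solution.

K has rank 1, so it is an outer product K = u v^T: every row of K is a multiple of one row vector. Reading off the entries, u = (-3, -2, 2, 0) and v = (2, 3, 3, 2) (row i of K equals u_i·v^T). A rank-one matrix u v^T satisfies K u = u (v·u) and kills the (3)-dimensional subspace v^⊥, so its characteristic polynomial is lambda^3 (lambda - v·u) with v·u = tr K = -6. Hence the eigenvalues of I - K are 1 (multiplicity 3) and 1 - (-6) = 7, so det(I - K) = 7. (Direct check: I - K =
[[7, 9, 9, 6],
 [4, 7, 6, 4],
 [-4, -6, -5, -4],
 [0, 0, 0, 1]]
has determinant 7.) The finite-dimensional Fredholm alternative says: either (I - K) is invertible, or ker(I - K) ≠ {0} and then range(I - K) = ker((I - K)^*)^⊥, with dim ker(I - K) = dim ker((I - K)^*). Since det(I - K) ≠ 0, 1 is not an eigenvalue of K and ker(I - K) = {0}, so we are in the first case: for every y there is a unique x = (I - K)^(-1) y. Explicitly, by the Sherman–Morrison formula, (I - u v^T)^(-1) = I + u v^T/(1 - v·u), i.e. (I - K)^(-1) = I + K/(7).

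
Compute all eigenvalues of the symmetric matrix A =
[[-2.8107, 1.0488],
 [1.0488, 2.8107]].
sigma(A) ≈ {-3, 3}

A is real symmetric, so its spectrum consists of real eigenvalues. Expanding the characteristic polynomial of the displayed matrix gives
  det(λ I - A) = p(λ) = λ^2 + (0)λ + (-9).
Solving p(λ) = 0 yields eigenvalues ≈ -3, 3. (A is shown rounded to 4 decimals, so these recover the underlying integer eigenvalues to within that precision.)
Verification: the trace of A = 0 equals the sum of eigenvalues 0, and det(A) ≈ -9.0000 matches the eigenvalue product -9.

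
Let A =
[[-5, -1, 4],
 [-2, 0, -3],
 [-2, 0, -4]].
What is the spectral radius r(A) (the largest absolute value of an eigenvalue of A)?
r(A) ≈ 5.1653

The eigenvalues of A are the roots of its characteristic polynomial. With M = A (coefficients from the trace, the sum of principal 2x2 minors, and det A):
  p(λ) = det(λ I - M) = λ^3 + 9λ^2 + 26λ - 2.
No integer candidate from the rational root theorem (±divisors of 2) is a root, so the roots are irrational. The cubic discriminant is Δ = -18248 < 0, so there is one real root and a complex-conjugate pair. p(0) = -2 and p(1) = 34 have opposite signs, so a root lies in (0, 1); Newton's method refines it to λ ≈ 0.075. Dividing out (λ - (0.075)) leaves approximately λ^2 + 9.075λ + 26.6803. For λ^2 + 9.075λ + 26.6803 the discriminant is -24.3662. It is negative, so the remaining roots are the complex-conjugate pair λ ≈ -4.5375 ± 2.4681i. Their product equals the constant term, so |λ|^2 ≈ 26.6803 and |λ| ≈ 5.1653.
Thus the eigenvalues (to 4 decimals) are 0.075 (modulus 0.075); -4.5375 ± 2.4681i (modulus 5.1653). The spectral radius is the largest modulus: r(A) ≈ 5.1653. (Cross-check: r(A) ≤ ||A||_2 ≈ 6.7086; equality holds whenever A is normal, though it can also hold for some non-normal A.)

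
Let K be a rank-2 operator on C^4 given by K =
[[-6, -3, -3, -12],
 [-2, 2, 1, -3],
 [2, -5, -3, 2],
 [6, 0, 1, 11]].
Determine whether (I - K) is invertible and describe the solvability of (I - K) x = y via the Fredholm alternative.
(I - K) is invertible (det(I - K) = -5 ≠ 0), so for every y in C^4 the equation (I - K) x = y has a unique solution.

K has rank 2 and factors as K = U V^T = u1 v1^T + u2 v2^T with u1 = (-3, -1, 1, 3), v1 = (2, -2, -1, 3), u2 = (3, 0, 1, -2), v2 = (0, -3, -2, -1) (multiplying out reproduces the displayed K). The nonzero eigenvalues of U V^T coincide with those of the 2 x 2 matrix G = V^T U = [[v1·u1, v1·u2], [v2·u1, v2·u2]] = [[4, -1], [-2, 0]], and by the Sylvester determinant identity det(I_4 - U V^T) = det(I_2 - V^T U) = det([[-3, 1], [2, 1]]) = (-3)(1) - (1)(2) = -5. (Direct check: I - K =
[[7, 3, 3, 12],
 [2, -1, -1, 3],
 [-2, 5, 4, -2],
 [-6, 0, -1, -10]]
has determinant -5.) The finite-dimensional Fredholm alternative says: either (I - K) is invertible, or ker(I - K) ≠ {0} and then range(I - K) = ker((I - K)^*)^⊥, with dim ker(I - K) = dim ker((I - K)^*). Since det(I - K) ≠ 0, 1 is not an eigenvalue of K and ker(I - K) = {0}, so we are in the first case: for every y there is a unique x = (I - K)^(-1) y. (Explicitly, by the Woodbury identity, (I - U V^T)^(-1) = I + U (I_2 - G)^(-1) V^T.)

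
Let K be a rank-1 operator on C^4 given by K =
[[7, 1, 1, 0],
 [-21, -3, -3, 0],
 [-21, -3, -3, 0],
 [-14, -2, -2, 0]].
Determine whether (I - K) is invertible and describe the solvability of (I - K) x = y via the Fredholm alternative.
(I - K) is singular (det(I - K) = 0, i.e. 1 ∈ sigma(K)). (I - K) x = y is solvable iff y ⊥ ker((I - K)^*) = span{(7, 1, 1, 0)}, i.e. iff 7y_1 + y_2 + y_3 = 0. When solvable, the solutions are x = y + c·(1, -3, -3, -2), c arbitrary (ker(I - K) = span{(1, -3, -3, -2)}, dimension 1).

K has rank 1, so it is an outer product K = u v^T: every row of K is a multiple of one row vector. Reading off the entries, u = (1, -3, -3, -2) and v = (7, 1, 1, 0) (row i of K equals u_i·v^T). A rank-one matrix u v^T satisfies K u = u (v·u) and kills the (3)-dimensional subspace v^⊥, so its characteristic polynomial is lambda^3 (lambda - v·u) with v·u = tr K = 1. Hence the eigenvalues of I - K are 1 (multiplicity 3) and 1 - (1) = 0, so det(I - K) = 0. (Direct check: I - K =
[[-6, -1, -1, 0],
 [21, 4, 3, 0],
 [21, 3, 4, 0],
 [14, 2, 2, 1]]
has determinant 0.) So 1 is an eigenvalue of K and (I - K) is not invertible. The finite-dimensional Fredholm alternative says: either (I - K) is invertible, or ker(I - K) ≠ {0} and then range(I - K) = ker((I - K)^*)^⊥, with dim ker(I - K) = dim ker((I - K)^*). We are in the second case, so we need both kernels. Kernel of I - K: (I - K) u = u - u (v·u) = u - u = 0, so ker(I - K) = span{u} = span{(1, -3, -3, -2)} (it is exactly 1-dimensional because rank(I - K) = 3). Kernel of the adjoint: K is real, so (I - K)^* = I - K^T = I - v u^T, and (I - v u^T) v = v - v (u·v) = 0; hence ker((I - K)^*) = span{v} = span{(7, 1, 1, 0)}. Therefore (I - K) x = y is solvable iff <y, v> = 0, i.e. iff 7y_1 + y_2 + y_3 = 0. When this holds, K y = u (v·y) = 0, so (I - K) y = y and x = y is a particular solution; the full solution set is the line x = y + c·u = y + c·(1, -3, -3, -2), c ∈ C.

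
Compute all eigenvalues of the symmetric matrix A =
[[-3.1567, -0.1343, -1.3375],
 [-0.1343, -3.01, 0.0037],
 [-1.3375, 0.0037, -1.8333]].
sigma(A) ≈ {-4, -3, -1}

A is real symmetric, so its spectrum consists of real eigenvalues. Expanding the characteristic polynomial of the displayed matrix gives
  det(λ I - A) = p(λ) = λ^3 + (8)λ^2 + (19)λ + (12).
Solving p(λ) = 0 yields eigenvalues ≈ -4, -3, -1. (A is shown rounded to 4 decimals, so these recover the underlying integer eigenvalues to within that precision.)
Verification: the trace of A = -8 equals the sum of eigenvalues -8, and det(A) ≈ -12.0004 matches the eigenvalue product -12.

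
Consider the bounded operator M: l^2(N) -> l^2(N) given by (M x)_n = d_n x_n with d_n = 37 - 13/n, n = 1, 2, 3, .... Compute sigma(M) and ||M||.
sigma(M) = {37 - 13/n : n ≥ 1} ∪ {37}; ||M|| = 37

A bounded diagonal operator on l^2 with diagonal entries d_n has spectrum equal to the closure of {d_n : n ≥ 1}: every d_n is an eigenvalue (with eigenvector e_n), so {d_n} ⊂ sigma(M); the spectrum is closed, so its closure is too; and for lambda not in the closure, (M - lambda I) has bounded inverse (the diagonal entries 1/(d_n - lambda) are bounded). For our sequence d_n = 37 - 13/n, n = 1, 2, 3, ...:
  - {d_n} = {37 - 13/n : n ≥ 1}; the only limit point is 37
  - closure = {37 - 13/n : n ≥ 1} ∪ {37}
For the norm: a diagonal operator has ||M|| = sup_n |d_n|. Here d_n = 37 - 13/n increases monotonically from d_1 = 24 toward 37, with all terms in [24, 37); so sup_n |d_n| = 37 (the supremum is the limit, not attained). So ||M|| = 37.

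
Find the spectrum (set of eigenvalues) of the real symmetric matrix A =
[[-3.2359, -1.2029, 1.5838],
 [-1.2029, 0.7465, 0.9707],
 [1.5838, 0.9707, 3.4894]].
sigma(A) ≈ {-4, 1, 4}

A is real symmetric, so its spectrum consists of real eigenvalues. Expanding the characteristic polynomial of the displayed matrix gives
  det(λ I - A) = p(λ) = λ^3 + (-1)λ^2 + (-16)λ + (16).
Solving p(λ) = 0 yields eigenvalues ≈ -4, 1, 4. (A is shown rounded to 4 decimals, so these recover the underlying integer eigenvalues to within that precision.)
Verification: the trace of A = 1 equals the sum of eigenvalues 1, and det(A) ≈ -16.0002 matches the eigenvalue product -16.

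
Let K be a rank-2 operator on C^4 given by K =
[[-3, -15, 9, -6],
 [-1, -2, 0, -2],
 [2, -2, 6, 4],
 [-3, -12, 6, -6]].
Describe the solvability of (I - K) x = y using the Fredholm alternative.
(I - K) is invertible (det(I - K) = -123 ≠ 0), so for every y in C^4 the equation (I - K) x = y has a unique solution.

K has rank 2 and factors as K = U V^T = u1 v1^T + u2 v2^T with u1 = (3, 1, -2, 3), v1 = (-1, -2, 0, -2), u2 = (3, 0, 2, 2), v2 = (0, -3, 3, 0) (multiplying out reproduces the displayed K). The nonzero eigenvalues of U V^T coincide with those of the 2 x 2 matrix G = V^T U = [[v1·u1, v1·u2], [v2·u1, v2·u2]] = [[-11, -7], [-9, 6]], and by the Sylvester determinant identity det(I_4 - U V^T) = det(I_2 - V^T U) = det([[12, 7], [9, -5]]) = (12)(-5) - (7)(9) = -123. (Direct check: I - K =
[[4, 15, -9, 6],
 [1, 3, 0, 2],
 [-2, 2, -5, -4],
 [3, 12, -6, 7]]
has determinant -123.) The finite-dimensional Fredholm alternative says: either (I - K) is invertible, or ker(I - K) ≠ {0} and then range(I - K) = ker((I - K)^*)^⊥, with dim ker(I - K) = dim ker((I - K)^*). Since det(I - K) ≠ 0, 1 is not an eigenvalue of K and ker(I - K) = {0}, so we are in the first case: for every y there is a unique x = (I - K)^(-1) y. (Explicitly, by the Woodbury identity, (I - U V^T)^(-1) = I + U (I_2 - G)^(-1) V^T.)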